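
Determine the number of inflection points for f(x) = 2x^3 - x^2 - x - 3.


Inflection points occur where f''(x) = 0 and concavity changes.
f(x) = 2x^3 - x^2 - x - 3
f'(x) = 6x^2 - 2x - 1
f''(x) = 12x - 2
Set f''(x) = 0:
12x - 2 = 0
x = 2 / 12 = 1/6
Since f''(x) is linear (degree 1), it changes sign at this point.
Therefore there is exactly 1 inflection point.

1


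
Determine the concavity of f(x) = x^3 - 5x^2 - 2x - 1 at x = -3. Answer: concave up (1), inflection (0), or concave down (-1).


Concavity is determined by the sign of f''(x).
f(x) = x^3 - 5x^2 - 2x - 1
f'(x) = 3x^2 - 10x - 2
f''(x) = 6x - 10
f''(-3) = 6 * (-3) - 10
= -18 - 10
= -28
Since f''(-3) < 0, the function is concave down (-1)

-1


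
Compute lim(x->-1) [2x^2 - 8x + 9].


Since polynomials are continuous, we use direct substitution.
lim(x->-1) of 2x^2 - 8x + 9
= 2 * (-1)^2 - 8 * (-1) + 9
= 2 + 8 + 9
= 19

19


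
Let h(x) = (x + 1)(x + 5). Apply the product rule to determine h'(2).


Let u(x) = x + 1 and v(x) = x + 5
u'(x) = 1
v'(x) = 1
Product rule: h'(x) = u'(x)*v(x) + u(x)*v'(x)
= 1 * (x + 5) + (x + 1) * 1
At x = 2:
u(2) = 1 * 2 + 1 = 3
v(2) = 1 * 2 + 5 = 7
h'(2) = 1 * 7 + 3 * 1
= 7 + 3
= 10

10


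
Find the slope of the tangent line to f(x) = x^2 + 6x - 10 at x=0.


The slope of the tangent line equals f'(x) at the point.
f(x) = x^2 + 6x - 10
f'(x) = 2x + 6
At x = 0:
f'(0) = 2 * 0 + 6
= 0 + 6
= 6

6


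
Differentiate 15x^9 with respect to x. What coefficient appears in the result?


We apply the power rule: d/dx [ax^n] = a*n * x^(n-1)
d/dx [15x^9]
= 15 * 9 * x^(9-1)
= 135x^8
The coefficient is 135

135


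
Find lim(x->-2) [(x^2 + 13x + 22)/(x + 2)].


Direct substitution gives 0/0, so we factor the numerator.
Factor: (x^2 + 13x + 22) = (x + 2)(x + 11)
Cancel the common factor (x + 2):
(x^2 + 13x + 22)/(x + 2) = (x + 11)
Now substitute x = -2:
= (-2) - (-11) = 9

9


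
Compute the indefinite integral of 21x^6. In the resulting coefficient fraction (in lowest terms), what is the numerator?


Apply the power rule for integration:
integral of ax^n dx = a/(n+1) * x^(n+1) + C
integral of 21x^6 dx
= 21/7 * x^7 + C
= 3 * x^7 + C
The coefficient in lowest terms is 3 = 3/1, so its numerator is 3

3


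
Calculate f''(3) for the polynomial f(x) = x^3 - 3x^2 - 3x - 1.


First derivative:
f'(x) = 3x^2 - 6x - 3
Second derivative:
f''(x) = 6x - 6
Substitute x = 3:
f''(3) = 6 * 3 - 6
= 18 - 6
= 12

12


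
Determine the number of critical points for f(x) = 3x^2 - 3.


Find where f'(x) = 0:
f'(x) = 6x
Set f'(x) = 0:
6x = 0
x = 0 / 6 = 0
This is a linear equation in x, so there is exactly one solution.
Number of critical points: 1

1


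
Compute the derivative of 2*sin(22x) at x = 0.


Apply the chain rule to differentiate 2*sin(22x):
d/dx [2*sin(22x)]
= 2 * cos(22x) * d/dx(22x)
= 2 * 22 * cos(22x)
= 44 * cos(22x)
Evaluate at x = 0:
= 44 * cos(0)
= 44 * 1
= 44

44


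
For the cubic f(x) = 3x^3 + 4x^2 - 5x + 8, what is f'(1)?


Differentiate f(x) = 3x^3 + 4x^2 - 5x + 8 term by term:
f'(x) = 9x^2 + 8x - 5
Substitute x = 1:
f'(1) = 9 * 1^2 + 8 * 1 - 5
= 9 + 8 - 5
= 12

12


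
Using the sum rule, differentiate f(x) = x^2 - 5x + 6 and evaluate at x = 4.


Differentiate term by term using power and sum rules:
f(x) = x^2 - 5x + 6
f'(x) = 2x - 5
Substitute x = 4:
f'(4) = 2 * 4 - 5
= 8 - 5
= 3

3


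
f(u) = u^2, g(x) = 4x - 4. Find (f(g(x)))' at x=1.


Using the chain rule: (f(g(x)))' = f'(g(x)) * g'(x)
First, find g(1):
g(1) = 4 * 1 - 4 = 0
Next, f'(u) = 2u
And g'(x) = 4
So f'(g(1)) * g'(1)
= 2 * 0 * 4
= 0

0


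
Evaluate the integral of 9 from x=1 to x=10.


The integral of a constant k over [a, b] equals k * (b - a).
integral from 1 to 10 of 9 dx
= 9 * (10 - 1)
= 9 * 9
= 81

81


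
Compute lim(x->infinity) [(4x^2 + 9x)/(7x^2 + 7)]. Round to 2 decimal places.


For limits at infinity with equal-degree polynomials,
we compare leading coefficients.
Numerator leading term: 4x^2
Denominator leading term: 7x^2
Divide both by x^2:
lim = (4 + 9/x) / (7 + 7/x^2)
As x -> infinity, the 1/x and 1/x^2 terms vanish:
= 4/7 ≈ 0.57

0.57


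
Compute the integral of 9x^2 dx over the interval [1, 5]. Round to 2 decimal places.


Find the antiderivative of 9x^2:
F(x) = 9/3 * x^3
Apply the Fundamental Theorem of Calculus:
F(5) - F(1)
= 9/3 * 5^3 - 9/3 * 1^3
= 9/3 * (125 - 1)
= 9/3 * 124
= 372 = 372.00

372.00


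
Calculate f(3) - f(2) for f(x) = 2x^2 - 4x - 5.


Net change = f(b) - f(a)
f(x) = 2x^2 - 4x - 5
Compute f(3):
f(3) = 2 * 3^2 - 4 * 3 - 5
= 18 - 12 - 5
= 1
Compute f(2):
f(2) = 2 * 2^2 - 4 * 2 - 5
= 8 - 8 - 5
= -5
Net change = 1 - (-5) = 6

6


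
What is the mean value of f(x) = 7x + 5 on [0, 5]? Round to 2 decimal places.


Average value = 1/(b-a) * integral from a to b of f(x) dx
First compute the integral of 7x + 5:
F(x) = (7/2)x^2 + 5x
F(5) = 7/2 * 25 + 5 * 5 = 225/2
F(0) = 7/2 * 0 + 5 * 0 = 0
Integral = 225/2 - 0 = 225/2
Average = (225/2) / (5 - 0) = (225/2) / 5
= 45/2 = 22.50

22.50


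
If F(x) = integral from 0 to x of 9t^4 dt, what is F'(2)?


By the Fundamental Theorem of Calculus (Part 1):
If F(x) = integral from 0 to x of f(t) dt, then F'(x) = f(x)
Here f(t) = 9t^4
So F'(x) = 9x^4
Evaluate at x = 2:
F'(2) = 9 * 2^4
= 9 * 16
= 144

144


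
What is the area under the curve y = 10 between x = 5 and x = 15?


The area under a constant function y = 10 is a rectangle.
Width = 15 - 5 = 10
Height = 10
Area = width * height
= 10 * 10
= 100

100


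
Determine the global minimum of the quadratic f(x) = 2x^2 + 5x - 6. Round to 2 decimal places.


For a quadratic f(x) = ax^2 + bx + c with a > 0, the minimum is at the vertex.
Vertex x-coordinate: x = -b/(2a)
x = -(5) / (2 * 2)
x = -5/4
Substitute back to find the minimum value:
f(-5/4) = 2 * (-5/4)^2 + 5 * (-5/4) - 6
= 25/8 - 25/4 - 6
= -73/8 ≈ -9.13

-9.13


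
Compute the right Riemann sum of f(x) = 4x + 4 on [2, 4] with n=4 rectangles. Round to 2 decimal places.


Right Riemann sum uses right endpoints of each subinterval.
Interval: [2, 4], n = 4
dx = (4 - 2) / 4 = 1/2
Right endpoints: [5/2, 3, 7/2, 4]
f values: [14, 16, 18, 20]
Sum = dx * (sum of f values)
= 1/2 * 68
= 34 = 34.00

34.00


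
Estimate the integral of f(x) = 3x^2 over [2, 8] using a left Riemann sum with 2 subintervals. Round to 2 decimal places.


Left Riemann sum uses left endpoints of each subinterval.
Interval: [2, 8], n = 2
dx = (8 - 2) / 2 = 3
Left endpoints: [2, 5]
f values: [12, 75]
Sum = dx * (sum of f values)
= 3 * 87
= 261 = 261.00

261.00


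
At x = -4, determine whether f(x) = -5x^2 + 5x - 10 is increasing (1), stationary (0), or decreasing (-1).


Compute f'(x) to determine behavior:
f'(x) = -10x + 5
f'(-4) = -10 * (-4) + 5
= 40 + 5
= 45
Since f'(-4) > 0, the function is increasing (1)

1


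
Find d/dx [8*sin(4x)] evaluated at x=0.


Apply the chain rule to differentiate 8*sin(4x):
d/dx [8*sin(4x)]
= 8 * cos(4x) * d/dx(4x)
= 8 * 4 * cos(4x)
= 32 * cos(4x)
Evaluate at x = 0:
= 32 * cos(0)
= 32 * 1
= 32

32


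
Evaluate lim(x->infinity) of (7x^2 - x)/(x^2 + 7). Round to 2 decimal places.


For limits at infinity with equal-degree polynomials,
we compare leading coefficients.
Numerator leading term: 7x^2
Denominator leading term: x^2
Divide both by x^2:
lim = (7 - 1/x) / (1 + 7/x^2)
As x -> infinity, the 1/x and 1/x^2 terms vanish:
= 7/1 = 7 = 7.00

7.00


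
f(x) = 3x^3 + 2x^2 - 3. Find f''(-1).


First derivative:
f'(x) = 9x^2 + 4x
Second derivative:
f''(x) = 18x + 4
Substitute x = -1:
f''(-1) = 18 * (-1) + 4
= -18 + 4
= -14

-14


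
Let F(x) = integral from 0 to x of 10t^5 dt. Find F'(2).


By the Fundamental Theorem of Calculus (Part 1):
If F(x) = integral from 0 to x of f(t) dt, then F'(x) = f(x)
Here f(t) = 10t^5
So F'(x) = 10x^5
Evaluate at x = 2:
F'(2) = 10 * 2^5
= 10 * 32
= 320

320


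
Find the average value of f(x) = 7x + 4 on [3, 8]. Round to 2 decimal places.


Average value = 1/(b-a) * integral from a to b of f(x) dx
First compute the integral of 7x + 4:
F(x) = (7/2)x^2 + 4x
F(8) = 7/2 * 64 + 4 * 8 = 256
F(3) = 7/2 * 9 + 4 * 3 = 87/2
Integral = 256 - 87/2 = 425/2
Average = (425/2) / (8 - 3) = (425/2) / 5
= 85/2 = 42.50

42.50


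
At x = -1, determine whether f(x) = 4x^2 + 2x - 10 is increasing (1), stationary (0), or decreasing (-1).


Compute f'(x) to determine behavior:
f'(x) = 8x + 2
f'(-1) = 8 * (-1) + 2
= -8 + 2
= -6
Since f'(-1) < 0, the function is decreasing (-1)

-1


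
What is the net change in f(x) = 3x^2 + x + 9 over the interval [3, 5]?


Net change = f(b) - f(a)
f(x) = 3x^2 + x + 9
Compute f(5):
f(5) = 3 * 5^2 + 1 * 5 + 9
= 75 + 5 + 9
= 89
Compute f(3):
f(3) = 3 * 3^2 + 1 * 3 + 9
= 27 + 3 + 9
= 39
Net change = 89 - 39 = 50

50


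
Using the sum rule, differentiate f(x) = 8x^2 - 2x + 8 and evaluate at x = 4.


Differentiate term by term using power and sum rules:
f(x) = 8x^2 - 2x + 8
f'(x) = 16x - 2
Substitute x = 4:
f'(4) = 16 * 4 - 2
= 64 - 2
= 62

62


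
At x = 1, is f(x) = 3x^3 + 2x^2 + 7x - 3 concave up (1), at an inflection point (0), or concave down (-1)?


Concavity is determined by the sign of f''(x).
f(x) = 3x^3 + 2x^2 + 7x - 3
f'(x) = 9x^2 + 4x + 7
f''(x) = 18x + 4
f''(1) = 18 * 1 + 4
= 18 + 4
= 22
Since f''(1) > 0, the function is concave up (1)

1


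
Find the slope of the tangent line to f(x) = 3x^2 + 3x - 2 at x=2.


The slope of the tangent line equals f'(x) at the point.
f(x) = 3x^2 + 3x - 2
f'(x) = 6x + 3
At x = 2:
f'(2) = 6 * 2 + 3
= 12 + 3
= 15

15


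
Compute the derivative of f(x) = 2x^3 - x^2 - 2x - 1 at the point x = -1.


Differentiate f(x) = 2x^3 - x^2 - 2x - 1 term by term:
f'(x) = 6x^2 - 2x - 2
Substitute x = -1:
f'(-1) = 6 * (-1)^2 - 2 * (-1) - 2
= 6 + 2 - 2
= 6

6


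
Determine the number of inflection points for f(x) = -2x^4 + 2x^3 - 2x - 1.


Inflection points occur where f''(x) = 0 and concavity changes.
f(x) = -2x^4 + 2x^3 - 2x - 1
f'(x) = -8x^3 + 6x^2 - 2
f''(x) = -24x^2 + 12x
This is a quadratic in x. Use the discriminant to count real roots.
Discriminant = (12)^2 - 4 * (-24) * 0
= 144 - 0
= 144
Since discriminant > 0, f''(x) = 0 has 2 distinct real solutions.
A quadratic with two distinct real roots changes sign at each root, so concavity changes at both.
Number of inflection points: 2

2


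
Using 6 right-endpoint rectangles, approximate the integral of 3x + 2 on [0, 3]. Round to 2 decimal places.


Right Riemann sum uses right endpoints of each subinterval.
Interval: [0, 3], n = 6
dx = (3 - 0) / 6 = 1/2
Right endpoints: [1/2, 1, 3/2, 2, 5/2, 3]
f values: [7/2, 5, 13/2, 8, 19/2, 11]
Sum = dx * (sum of f values)
= 1/2 * 87/2
= 87/4 = 21.75

21.75


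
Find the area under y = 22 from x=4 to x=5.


The area under a constant function y = 22 is a rectangle.
Width = 5 - 4 = 1
Height = 22
Area = width * height
= 1 * 22
= 22

22


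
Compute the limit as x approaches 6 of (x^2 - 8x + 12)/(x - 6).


Direct substitution gives 0/0, so we factor the numerator.
Factor: (x^2 - 8x + 12) = (x - 6)(x - 2)
Cancel the common factor (x - 6):
(x^2 - 8x + 12)/(x - 6) = (x - 2)
Now substitute x = 6:
= (6) - (2) = 4

4


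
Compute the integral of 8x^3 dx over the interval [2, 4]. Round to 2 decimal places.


Find the antiderivative of 8x^3:
F(x) = 8/4 * x^4
Apply the Fundamental Theorem of Calculus:
F(4) - F(2)
= 8/4 * 4^4 - 8/4 * 2^4
= 8/4 * (256 - 16)
= 8/4 * 240
= 480 = 480.00

480.00


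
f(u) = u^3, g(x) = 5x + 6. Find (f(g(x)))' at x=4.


Using the chain rule: (f(g(x)))' = f'(g(x)) * g'(x)
First, find g(4):
g(4) = 5 * 4 + 6 = 26
Next, f'(u) = 3u^2
And g'(x) = 5
So f'(g(4)) * g'(4)
= 3 * 26^2 * 5
= 3 * 676 * 5
= 10140

10140


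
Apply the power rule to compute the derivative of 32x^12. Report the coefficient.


We apply the power rule: d/dx [ax^n] = a*n * x^(n-1)
d/dx [32x^12]
= 32 * 12 * x^(12-1)
= 384x^11
The coefficient is 384

384


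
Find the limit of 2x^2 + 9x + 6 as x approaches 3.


Since polynomials are continuous, we use direct substitution.
lim(x->3) of 2x^2 + 9x + 6
= 2 * 3^2 + 9 * 3 + 6
= 18 + 27 + 6
= 51

51


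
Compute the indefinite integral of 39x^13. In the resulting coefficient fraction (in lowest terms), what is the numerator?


Apply the power rule for integration:
integral of ax^n dx = a/(n+1) * x^(n+1) + C
integral of 39x^13 dx
= 39/14 * x^14 + C
The coefficient in lowest terms is 39/14, and its numerator is 39

39


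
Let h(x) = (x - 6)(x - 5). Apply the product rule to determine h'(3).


Let u(x) = x - 6 and v(x) = x - 5
u'(x) = 1
v'(x) = 1
Product rule: h'(x) = u'(x)*v(x) + u(x)*v'(x)
= 1 * (x - 5) + (x - 6) * 1
At x = 3:
u(3) = 1 * 3 - 6 = -3
v(3) = 1 * 3 - 5 = -2
h'(3) = 1 * (-2) + (-3) * 1
= -2 - 3
= -5

-5


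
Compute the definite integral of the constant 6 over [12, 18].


The integral of a constant k over [a, b] equals k * (b - a).
integral from 12 to 18 of 6 dx
= 6 * (18 - 12)
= 6 * 6
= 36

36


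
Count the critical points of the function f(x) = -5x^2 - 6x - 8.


Find where f'(x) = 0:
f'(x) = -10x - 6
Set f'(x) = 0:
-10x - 6 = 0
x = 6 / (-10) = -3/5
This is a linear equation in x, so there is exactly one solution.
Number of critical points: 1

1


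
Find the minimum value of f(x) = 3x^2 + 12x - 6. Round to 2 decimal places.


For a quadratic f(x) = ax^2 + bx + c with a > 0, the minimum is at the vertex.
Vertex x-coordinate: x = -b/(2a)
x = -(12) / (2 * 3)
x = -12/6 = -2
Substitute back to find the minimum value:
f(-2) = 3 * (-2)^2 + 12 * (-2) - 6
= 12 - 24 - 6
= -18 = -18.00

-18.00


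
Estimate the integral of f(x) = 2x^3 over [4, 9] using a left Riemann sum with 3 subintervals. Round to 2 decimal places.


Left Riemann sum uses left endpoints of each subinterval.
Interval: [4, 9], n = 3
dx = (9 - 4) / 3 = 5/3
Left endpoints: [4, 17/3, 22/3]
f values: [128, 9826/27, 21296/27]
Sum = dx * (sum of f values)
= 5/3 * 3842/3
= 19210/9 ≈ 2134.44

2134.44


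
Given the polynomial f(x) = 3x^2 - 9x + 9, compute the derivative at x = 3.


Differentiate term by term using power and sum rules:
f(x) = 3x^2 - 9x + 9
f'(x) = 6x - 9
Substitute x = 3:
f'(3) = 6 * 3 - 9
= 18 - 9
= 9

9


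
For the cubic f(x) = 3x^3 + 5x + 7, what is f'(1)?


Differentiate f(x) = 3x^3 + 5x + 7 term by term:
f'(x) = 9x^2 + 5
Substitute x = 1:
f'(1) = 9 * 1^2 + 0 * 1 + 5
= 9 + 0 + 5
= 14

14


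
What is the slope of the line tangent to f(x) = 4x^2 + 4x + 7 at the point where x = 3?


The slope of the tangent line equals f'(x) at the point.
f(x) = 4x^2 + 4x + 7
f'(x) = 8x + 4
At x = 3:
f'(3) = 8 * 3 + 4
= 24 + 4
= 28

28


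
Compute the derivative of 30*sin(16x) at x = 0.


Apply the chain rule to differentiate 30*sin(16x):
d/dx [30*sin(16x)]
= 30 * cos(16x) * d/dx(16x)
= 30 * 16 * cos(16x)
= 480 * cos(16x)
Evaluate at x = 0:
= 480 * cos(0)
= 480 * 1
= 480

480


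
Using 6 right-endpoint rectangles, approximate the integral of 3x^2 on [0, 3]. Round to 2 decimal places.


Right Riemann sum uses right endpoints of each subinterval.
Interval: [0, 3], n = 6
dx = (3 - 0) / 6 = 1/2
Right endpoints: [1/2, 1, 3/2, 2, 5/2, 3]
f values: [3/4, 3, 27/4, 12, 75/4, 27]
Sum = dx * (sum of f values)
= 1/2 * 273/4
= 273/8 ≈ 34.13

34.13


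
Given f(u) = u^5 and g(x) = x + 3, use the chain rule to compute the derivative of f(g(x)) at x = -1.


Using the chain rule: (f(g(x)))' = f'(g(x)) * g'(x)
First, find g(-1):
g(-1) = 1 * (-1) + 3 = 2
Next, f'(u) = 5u^4
And g'(x) = 1
So f'(g(-1)) * g'(-1)
= 5 * 2^4 * 1
= 5 * 16 * 1
= 80

80


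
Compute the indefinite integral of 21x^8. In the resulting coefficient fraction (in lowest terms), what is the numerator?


Apply the power rule for integration:
integral of ax^n dx = a/(n+1) * x^(n+1) + C
integral of 21x^8 dx
= 21/9 * x^9 + C
= 7/3 * x^9 + C
The coefficient in lowest terms is 7/3, and its numerator is 7

7


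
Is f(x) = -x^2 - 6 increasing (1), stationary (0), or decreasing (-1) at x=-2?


Compute f'(x) to determine behavior:
f'(x) = -2x
f'(-2) = -2 * (-2) + 0
= 4 + 0
= 4
Since f'(-2) > 0, the function is increasing (1)

1


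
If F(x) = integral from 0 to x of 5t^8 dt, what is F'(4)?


By the Fundamental Theorem of Calculus (Part 1):
If F(x) = integral from 0 to x of f(t) dt, then F'(x) = f(x)
Here f(t) = 5t^8
So F'(x) = 5x^8
Evaluate at x = 4:
F'(4) = 5 * 4^8
= 5 * 65536
= 327680

327680


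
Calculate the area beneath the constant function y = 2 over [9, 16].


The area under a constant function y = 2 is a rectangle.
Width = 16 - 9 = 7
Height = 2
Area = width * height
= 7 * 2
= 14

14


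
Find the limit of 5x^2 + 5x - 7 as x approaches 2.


Since polynomials are continuous, we use direct substitution.
lim(x->2) of 5x^2 + 5x - 7
= 5 * 2^2 + 5 * 2 - 7
= 20 + 10 - 7
= 23

23


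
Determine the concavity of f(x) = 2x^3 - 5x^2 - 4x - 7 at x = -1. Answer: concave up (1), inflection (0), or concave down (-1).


Concavity is determined by the sign of f''(x).
f(x) = 2x^3 - 5x^2 - 4x - 7
f'(x) = 6x^2 - 10x - 4
f''(x) = 12x - 10
f''(-1) = 12 * (-1) - 10
= -12 - 10
= -22
Since f''(-1) < 0, the function is concave down (-1)

-1


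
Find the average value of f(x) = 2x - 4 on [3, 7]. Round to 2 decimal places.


Average value = 1/(b-a) * integral from a to b of f(x) dx
First compute the integral of 2x - 4:
F(x) = x^2 - 4x
F(7) = 1 * 49 - 4 * 7 = 21
F(3) = 1 * 9 - 4 * 3 = -3
Integral = 21 - (-3) = 24
Average = 24 / (7 - 3) = 24 / 4
= 6 = 6.00

6.00


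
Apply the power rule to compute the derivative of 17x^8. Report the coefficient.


We apply the power rule: d/dx [ax^n] = a*n * x^(n-1)
d/dx [17x^8]
= 17 * 8 * x^(8-1)
= 136x^7
The coefficient is 136

136


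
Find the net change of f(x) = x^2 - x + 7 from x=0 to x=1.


Net change = f(b) - f(a)
f(x) = x^2 - x + 7
Compute f(1):
f(1) = 1 * 1^2 - 1 * 1 + 7
= 1 - 1 + 7
= 7
Compute f(0):
f(0) = 1 * 0^2 - 1 * 0 + 7
= 0 + 0 + 7
= 7
Net change = 7 - 7 = 0

0


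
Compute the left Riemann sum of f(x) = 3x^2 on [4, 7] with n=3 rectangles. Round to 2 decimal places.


Left Riemann sum uses left endpoints of each subinterval.
Interval: [4, 7], n = 3
dx = (7 - 4) / 3 = 1
Left endpoints: [4, 5, 6]
f values: [48, 75, 108]
Sum = dx * (sum of f values)
= 1 * 231
= 231 = 231.00

231.00


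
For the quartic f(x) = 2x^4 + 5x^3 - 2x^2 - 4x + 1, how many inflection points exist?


Inflection points occur where f''(x) = 0 and concavity changes.
f(x) = 2x^4 + 5x^3 - 2x^2 - 4x + 1
f'(x) = 8x^3 + 15x^2 - 4x - 4
f''(x) = 24x^2 + 30x - 4
This is a quadratic in x. Use the discriminant to count real roots.
Discriminant = (30)^2 - 4 * 24 * (-4)
= 900 - (-384)
= 1284
Since discriminant > 0, f''(x) = 0 has 2 distinct real solutions.
A quadratic with two distinct real roots changes sign at each root, so concavity changes at both.
Number of inflection points: 2

2


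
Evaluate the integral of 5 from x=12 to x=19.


The integral of a constant k over [a, b] equals k * (b - a).
integral from 12 to 19 of 5 dx
= 5 * (19 - 12)
= 5 * 7
= 35

35


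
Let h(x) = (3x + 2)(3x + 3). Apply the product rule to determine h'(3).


Let u(x) = 3x + 2 and v(x) = 3x + 3
u'(x) = 3
v'(x) = 3
Product rule: h'(x) = u'(x)*v(x) + u(x)*v'(x)
= 3 * (3x + 3) + (3x + 2) * 3
At x = 3:
u(3) = 3 * 3 + 2 = 11
v(3) = 3 * 3 + 3 = 12
h'(3) = 3 * 12 + 11 * 3
= 36 + 33
= 69

69


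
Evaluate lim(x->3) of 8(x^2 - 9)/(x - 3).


Direct substitution gives 0/0, so we factor the numerator.
Factor: 8(x^2 - 9) = 8 * (x - 3)(x + 3)
Cancel the common factor (x - 3):
8(x^2 - 9)/(x - 3) = 8 * (x + 3)
Now substitute x = 3:
= 8 * (3 + 3) = 48

48


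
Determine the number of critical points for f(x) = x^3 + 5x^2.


Find where f'(x) = 0:
f(x) = x^3 + 5x^2
f'(x) = 3x^2 + 10x
This is a quadratic in x. Use the discriminant to count real roots.
Discriminant = (10)^2 - 4 * 3 * 0
= 100 - 0
= 100
Since discriminant > 0, f'(x) = 0 has 2 real solutions.
Number of critical points: 2

2


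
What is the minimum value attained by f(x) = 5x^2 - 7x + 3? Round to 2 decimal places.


For a quadratic f(x) = ax^2 + bx + c with a > 0, the minimum is at the vertex.
Vertex x-coordinate: x = -b/(2a)
x = -(-7) / (2 * 5)
x = 7/10
Substitute back to find the minimum value:
f(7/10) = 5 * (7/10)^2 - 7 * (7/10) + 3
= 49/20 - 49/10 + 3
= 11/20 = 0.55

0.55


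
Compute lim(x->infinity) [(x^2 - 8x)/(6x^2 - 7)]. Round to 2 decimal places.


For limits at infinity with equal-degree polynomials,
we compare leading coefficients.
Numerator leading term: x^2
Denominator leading term: 6x^2
Divide both by x^2:
lim = (1 - 8/x) / (6 - 7/x^2)
As x -> infinity, the 1/x and 1/x^2 terms vanish:
= 1/6 ≈ 0.17

0.17


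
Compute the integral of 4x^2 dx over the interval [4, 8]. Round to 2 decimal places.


Find the antiderivative of 4x^2:
F(x) = 4/3 * x^3
Apply the Fundamental Theorem of Calculus:
F(8) - F(4)
= 4/3 * 8^3 - 4/3 * 4^3
= 4/3 * (512 - 64)
= 4/3 * 448
= 1792/3 ≈ 597.33

597.33


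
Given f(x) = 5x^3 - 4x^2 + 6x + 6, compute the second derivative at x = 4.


First derivative:
f'(x) = 15x^2 - 8x + 6
Second derivative:
f''(x) = 30x - 8
Substitute x = 4:
f''(4) = 30 * 4 - 8
= 120 - 8
= 112

112


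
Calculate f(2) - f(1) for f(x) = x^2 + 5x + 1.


Net change = f(b) - f(a)
f(x) = x^2 + 5x + 1
Compute f(2):
f(2) = 1 * 2^2 + 5 * 2 + 1
= 4 + 10 + 1
= 15
Compute f(1):
f(1) = 1 * 1^2 + 5 * 1 + 1
= 1 + 5 + 1
= 7
Net change = 15 - 7 = 8

8


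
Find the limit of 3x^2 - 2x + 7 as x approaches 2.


Since polynomials are continuous, we use direct substitution.
lim(x->2) of 3x^2 - 2x + 7
= 3 * 2^2 - 2 * 2 + 7
= 12 - 4 + 7
= 15

15


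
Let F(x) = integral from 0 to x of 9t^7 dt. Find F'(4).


By the Fundamental Theorem of Calculus (Part 1):
If F(x) = integral from 0 to x of f(t) dt, then F'(x) = f(x)
Here f(t) = 9t^7
So F'(x) = 9x^7
Evaluate at x = 4:
F'(4) = 9 * 4^7
= 9 * 16384
= 147456

147456


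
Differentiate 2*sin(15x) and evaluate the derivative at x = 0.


Apply the chain rule to differentiate 2*sin(15x):
d/dx [2*sin(15x)]
= 2 * cos(15x) * d/dx(15x)
= 2 * 15 * cos(15x)
= 30 * cos(15x)
Evaluate at x = 0:
= 30 * cos(0)
= 30 * 1
= 30

30


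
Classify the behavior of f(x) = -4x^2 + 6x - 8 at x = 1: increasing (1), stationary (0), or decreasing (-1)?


Compute f'(x) to determine behavior:
f'(x) = -8x + 6
f'(1) = -8 * 1 + 6
= -8 + 6
= -2
Since f'(1) < 0, the function is decreasing (-1)

-1


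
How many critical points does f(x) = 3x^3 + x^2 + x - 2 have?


Find where f'(x) = 0:
f(x) = 3x^3 + x^2 + x - 2
f'(x) = 9x^2 + 2x + 1
This is a quadratic in x. Use the discriminant to count real roots.
Discriminant = (2)^2 - 4 * 9 * 1
= 4 - 36
= -32
Since discriminant < 0, f'(x) = 0 has no real solutions.
Number of critical points: 0

0


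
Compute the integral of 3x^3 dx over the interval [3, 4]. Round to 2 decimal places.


Find the antiderivative of 3x^3:
F(x) = 3/4 * x^4
Apply the Fundamental Theorem of Calculus:
F(4) - F(3)
= 3/4 * 4^4 - 3/4 * 3^4
= 3/4 * (256 - 81)
= 3/4 * 175
= 525/4 = 131.25

131.25


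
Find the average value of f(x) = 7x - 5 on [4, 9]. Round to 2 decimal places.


Average value = 1/(b-a) * integral from a to b of f(x) dx
First compute the integral of 7x - 5:
F(x) = (7/2)x^2 - 5x
F(9) = 7/2 * 81 - 5 * 9 = 477/2
F(4) = 7/2 * 16 - 5 * 4 = 36
Integral = 477/2 - 36 = 405/2
Average = (405/2) / (9 - 4) = (405/2) / 5
= 81/2 = 40.50

40.50


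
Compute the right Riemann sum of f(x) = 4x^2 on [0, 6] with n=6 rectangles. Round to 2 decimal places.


Right Riemann sum uses right endpoints of each subinterval.
Interval: [0, 6], n = 6
dx = (6 - 0) / 6 = 1
Right endpoints: [1, 2, 3, 4, 5, 6]
f values: [4, 16, 36, 64, 100, 144]
Sum = dx * (sum of f values)
= 1 * 364
= 364 = 364.00

364.00


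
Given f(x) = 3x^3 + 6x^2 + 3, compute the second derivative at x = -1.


First derivative:
f'(x) = 9x^2 + 12x
Second derivative:
f''(x) = 18x + 12
Substitute x = -1:
f''(-1) = 18 * (-1) + 12
= -18 + 12
= -6

-6


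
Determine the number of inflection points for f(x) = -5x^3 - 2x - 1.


Inflection points occur where f''(x) = 0 and concavity changes.
f(x) = -5x^3 - 2x - 1
f'(x) = -15x^2 - 2
f''(x) = -30x
Set f''(x) = 0:
-30x = 0
x = 0 / (-30) = 0
Since f''(x) is linear (degree 1), it changes sign at this point.
Therefore there is exactly 1 inflection point.

1


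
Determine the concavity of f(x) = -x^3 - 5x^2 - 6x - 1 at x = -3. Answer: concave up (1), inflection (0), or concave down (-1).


Concavity is determined by the sign of f''(x).
f(x) = -x^3 - 5x^2 - 6x - 1
f'(x) = -3x^2 - 10x - 6
f''(x) = -6x - 10
f''(-3) = -6 * (-3) - 10
= 18 - 10
= 8
Since f''(-3) > 0, the function is concave up (1)

1


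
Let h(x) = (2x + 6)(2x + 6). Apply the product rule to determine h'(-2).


Let u(x) = 2x + 6 and v(x) = 2x + 6
u'(x) = 2
v'(x) = 2
Product rule: h'(x) = u'(x)*v(x) + u(x)*v'(x)
= 2 * (2x + 6) + (2x + 6) * 2
At x = -2:
u(-2) = 2 * (-2) + 6 = 2
v(-2) = 2 * (-2) + 6 = 2
h'(-2) = 2 * 2 + 2 * 2
= 4 + 4
= 8

8


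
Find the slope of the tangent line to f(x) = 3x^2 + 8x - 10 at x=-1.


The slope of the tangent line equals f'(x) at the point.
f(x) = 3x^2 + 8x - 10
f'(x) = 6x + 8
At x = -1:
f'(-1) = 6 * (-1) + 8
= -6 + 8
= 2

2


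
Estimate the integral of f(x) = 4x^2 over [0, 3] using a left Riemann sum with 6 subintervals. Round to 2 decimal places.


Left Riemann sum uses left endpoints of each subinterval.
Interval: [0, 3], n = 6
dx = (3 - 0) / 6 = 1/2
Left endpoints: [0, 1/2, 1, 3/2, 2, 5/2]
f values: [0, 1, 4, 9, 16, 25]
Sum = dx * (sum of f values)
= 1/2 * 55
= 55/2 = 27.50

27.50


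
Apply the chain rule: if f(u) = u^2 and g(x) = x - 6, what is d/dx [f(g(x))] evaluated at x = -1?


Using the chain rule: (f(g(x)))' = f'(g(x)) * g'(x)
First, find g(-1):
g(-1) = 1 * (-1) - 6 = -7
Next, f'(u) = 2u
And g'(x) = 1
So f'(g(-1)) * g'(-1)
= 2 * (-7) * 1
= -14

-14


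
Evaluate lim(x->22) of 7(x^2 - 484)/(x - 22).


Direct substitution gives 0/0, so we factor the numerator.
Factor: 7(x^2 - 484) = 7 * (x - 22)(x + 22)
Cancel the common factor (x - 22):
7(x^2 - 484)/(x - 22) = 7 * (x + 22)
Now substitute x = 22:
= 7 * (22 + 22) = 308

308


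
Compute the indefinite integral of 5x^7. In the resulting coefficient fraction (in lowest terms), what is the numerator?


Apply the power rule for integration:
integral of ax^n dx = a/(n+1) * x^(n+1) + C
integral of 5x^7 dx
= 5/8 * x^8 + C
The coefficient in lowest terms is 5/8, and its numerator is 5

5


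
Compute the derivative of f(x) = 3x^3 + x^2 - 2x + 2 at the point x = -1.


Differentiate f(x) = 3x^3 + x^2 - 2x + 2 term by term:
f'(x) = 9x^2 + 2x - 2
Substitute x = -1:
f'(-1) = 9 * (-1)^2 + 2 * (-1) - 2
= 9 - 2 - 2
= 5

5


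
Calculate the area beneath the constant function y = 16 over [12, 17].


The area under a constant function y = 16 is a rectangle.
Width = 17 - 12 = 5
Height = 16
Area = width * height
= 5 * 16
= 80

80


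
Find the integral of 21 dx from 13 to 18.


The integral of a constant k over [a, b] equals k * (b - a).
integral from 13 to 18 of 21 dx
= 21 * (18 - 13)
= 21 * 5
= 105

105


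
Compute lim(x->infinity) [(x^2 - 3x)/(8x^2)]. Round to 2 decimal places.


For limits at infinity with equal-degree polynomials,
we compare leading coefficients.
Numerator leading term: x^2
Denominator leading term: 8x^2
Divide both by x^2:
lim = (1 - 3/x) / (8)
As x -> infinity, the 1/x and 1/x^2 terms vanish:
= 1/8 ≈ 0.13

0.13


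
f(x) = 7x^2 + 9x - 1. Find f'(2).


Differentiate term by term using power and sum rules:
f(x) = 7x^2 + 9x - 1
f'(x) = 14x + 9
Substitute x = 2:
f'(2) = 14 * 2 + 9
= 28 + 9
= 37

37


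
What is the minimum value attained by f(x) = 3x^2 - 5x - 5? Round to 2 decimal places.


For a quadratic f(x) = ax^2 + bx + c with a > 0, the minimum is at the vertex.
Vertex x-coordinate: x = -b/(2a)
x = -(-5) / (2 * 3)
x = 5/6
Substitute back to find the minimum value:
f(5/6) = 3 * (5/6)^2 - 5 * (5/6) - 5
= 25/12 - 25/6 - 5
= -85/12 ≈ -7.08

-7.08


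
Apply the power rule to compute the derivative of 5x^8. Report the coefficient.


We apply the power rule: d/dx [ax^n] = a*n * x^(n-1)
d/dx [5x^8]
= 5 * 8 * x^(8-1)
= 40x^7
The coefficient is 40

40


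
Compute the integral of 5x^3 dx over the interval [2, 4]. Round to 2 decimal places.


Find the antiderivative of 5x^3:
F(x) = 5/4 * x^4
Apply the Fundamental Theorem of Calculus:
F(4) - F(2)
= 5/4 * 4^4 - 5/4 * 2^4
= 5/4 * (256 - 16)
= 5/4 * 240
= 300 = 300.00

300.00


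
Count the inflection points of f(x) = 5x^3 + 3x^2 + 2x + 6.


Inflection points occur where f''(x) = 0 and concavity changes.
f(x) = 5x^3 + 3x^2 + 2x + 6
f'(x) = 15x^2 + 6x + 2
f''(x) = 30x + 6
Set f''(x) = 0:
30x + 6 = 0
x = -6 / 30 = -1/5
Since f''(x) is linear (degree 1), it changes sign at this point.
Therefore there is exactly 1 inflection point.

1


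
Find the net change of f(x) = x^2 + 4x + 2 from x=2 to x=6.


Net change = f(b) - f(a)
f(x) = x^2 + 4x + 2
Compute f(6):
f(6) = 1 * 6^2 + 4 * 6 + 2
= 36 + 24 + 2
= 62
Compute f(2):
f(2) = 1 * 2^2 + 4 * 2 + 2
= 4 + 8 + 2
= 14
Net change = 62 - 14 = 48

48


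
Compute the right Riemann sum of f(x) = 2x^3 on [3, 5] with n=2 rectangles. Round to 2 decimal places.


Right Riemann sum uses right endpoints of each subinterval.
Interval: [3, 5], n = 2
dx = (5 - 3) / 2 = 1
Right endpoints: [4, 5]
f values: [128, 250]
Sum = dx * (sum of f values)
= 1 * 378
= 378 = 378.00

378.00


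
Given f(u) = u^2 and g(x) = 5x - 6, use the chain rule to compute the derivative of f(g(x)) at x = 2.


Using the chain rule: (f(g(x)))' = f'(g(x)) * g'(x)
First, find g(2):
g(2) = 5 * 2 - 6 = 4
Next, f'(u) = 2u
And g'(x) = 5
So f'(g(2)) * g'(2)
= 2 * 4 * 5
= 40

40


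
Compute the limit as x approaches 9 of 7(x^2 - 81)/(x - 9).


Direct substitution gives 0/0, so we factor the numerator.
Factor: 7(x^2 - 81) = 7 * (x - 9)(x + 9)
Cancel the common factor (x - 9):
7(x^2 - 81)/(x - 9) = 7 * (x + 9)
Now substitute x = 9:
= 7 * (9 + 9) = 126

126


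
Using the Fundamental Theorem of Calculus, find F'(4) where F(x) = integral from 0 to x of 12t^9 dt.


By the Fundamental Theorem of Calculus (Part 1):
If F(x) = integral from 0 to x of f(t) dt, then F'(x) = f(x)
Here f(t) = 12t^9
So F'(x) = 12x^9
Evaluate at x = 4:
F'(4) = 12 * 4^9
= 12 * 262144
= 3145728

3145728


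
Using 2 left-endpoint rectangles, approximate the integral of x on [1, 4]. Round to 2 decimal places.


Left Riemann sum uses left endpoints of each subinterval.
Interval: [1, 4], n = 2
dx = (4 - 1) / 2 = 3/2
Left endpoints: [1, 5/2]
f values: [1, 5/2]
Sum = dx * (sum of f values)
= 3/2 * 7/2
= 21/4 = 5.25

5.25


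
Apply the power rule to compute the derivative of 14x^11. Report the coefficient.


We apply the power rule: d/dx [ax^n] = a*n * x^(n-1)
d/dx [14x^11]
= 14 * 11 * x^(11-1)
= 154x^10
The coefficient is 154

154


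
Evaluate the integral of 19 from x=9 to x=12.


The integral of a constant k over [a, b] equals k * (b - a).
integral from 9 to 12 of 19 dx
= 19 * (12 - 9)
= 19 * 3
= 57

57


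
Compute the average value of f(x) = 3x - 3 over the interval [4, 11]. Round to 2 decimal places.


Average value = 1/(b-a) * integral from a to b of f(x) dx
First compute the integral of 3x - 3:
F(x) = (3/2)x^2 - 3x
F(11) = 3/2 * 121 - 3 * 11 = 297/2
F(4) = 3/2 * 16 - 3 * 4 = 12
Integral = 297/2 - 12 = 273/2
Average = (273/2) / (11 - 4) = (273/2) / 7
= 39/2 = 19.50

19.50


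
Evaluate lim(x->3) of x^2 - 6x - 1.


Since polynomials are continuous, we use direct substitution.
lim(x->3) of x^2 - 6x - 1
= 1 * 3^2 - 6 * 3 - 1
= 9 - 18 - 1
= -10

-10


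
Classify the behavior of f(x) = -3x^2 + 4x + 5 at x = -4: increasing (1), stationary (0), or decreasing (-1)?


Compute f'(x) to determine behavior:
f'(x) = -6x + 4
f'(-4) = -6 * (-4) + 4
= 24 + 4
= 28
Since f'(-4) > 0, the function is increasing (1)

1


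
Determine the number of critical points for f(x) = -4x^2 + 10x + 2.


Find where f'(x) = 0:
f'(x) = -8x + 10
Set f'(x) = 0:
-8x + 10 = 0
x = -10 / (-8) = 5/4
This is a linear equation in x, so there is exactly one solution.
Number of critical points: 1

1


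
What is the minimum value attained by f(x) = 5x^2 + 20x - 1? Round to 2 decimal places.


For a quadratic f(x) = ax^2 + bx + c with a > 0, the minimum is at the vertex.
Vertex x-coordinate: x = -b/(2a)
x = -(20) / (2 * 5)
x = -20/10 = -2
Substitute back to find the minimum value:
f(-2) = 5 * (-2)^2 + 20 * (-2) - 1
= 20 - 40 - 1
= -21 = -21.00

-21.00


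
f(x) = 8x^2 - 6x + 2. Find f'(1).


Differentiate term by term using power and sum rules:
f(x) = 8x^2 - 6x + 2
f'(x) = 16x - 6
Substitute x = 1:
f'(1) = 16 * 1 - 6
= 16 - 6
= 10

10


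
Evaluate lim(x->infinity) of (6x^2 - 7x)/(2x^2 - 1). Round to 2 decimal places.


For limits at infinity with equal-degree polynomials,
we compare leading coefficients.
Numerator leading term: 6x^2
Denominator leading term: 2x^2
Divide both by x^2:
lim = (6 - 7/x) / (2 - 1/x^2)
As x -> infinity, the 1/x and 1/x^2 terms vanish:
= 6/2 = 3 = 3.00

3.00


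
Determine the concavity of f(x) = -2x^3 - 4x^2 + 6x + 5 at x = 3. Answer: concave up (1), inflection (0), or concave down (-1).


Concavity is determined by the sign of f''(x).
f(x) = -2x^3 - 4x^2 + 6x + 5
f'(x) = -6x^2 - 8x + 6
f''(x) = -12x - 8
f''(3) = -12 * 3 - 8
= -36 - 8
= -44
Since f''(3) < 0, the function is concave down (-1)

-1


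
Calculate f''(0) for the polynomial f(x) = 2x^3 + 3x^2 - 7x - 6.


First derivative:
f'(x) = 6x^2 + 6x - 7
Second derivative:
f''(x) = 12x + 6
Substitute x = 0:
f''(0) = 12 * 0 + 6
= 0 + 6
= 6

6


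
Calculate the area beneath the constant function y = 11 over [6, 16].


The area under a constant function y = 11 is a rectangle.
Width = 16 - 6 = 10
Height = 11
Area = width * height
= 10 * 11
= 110

110


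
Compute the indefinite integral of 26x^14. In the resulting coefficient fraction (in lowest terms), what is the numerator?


Apply the power rule for integration:
integral of ax^n dx = a/(n+1) * x^(n+1) + C
integral of 26x^14 dx
= 26/15 * x^15 + C
The coefficient in lowest terms is 26/15, and its numerator is 26

26


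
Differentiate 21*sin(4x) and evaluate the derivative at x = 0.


Apply the chain rule to differentiate 21*sin(4x):
d/dx [21*sin(4x)]
= 21 * cos(4x) * d/dx(4x)
= 21 * 4 * cos(4x)
= 84 * cos(4x)
Evaluate at x = 0:
= 84 * cos(0)
= 84 * 1
= 84

84


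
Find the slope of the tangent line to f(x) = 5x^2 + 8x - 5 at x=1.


The slope of the tangent line equals f'(x) at the point.
f(x) = 5x^2 + 8x - 5
f'(x) = 10x + 8
At x = 1:
f'(1) = 10 * 1 + 8
= 10 + 8
= 18

18


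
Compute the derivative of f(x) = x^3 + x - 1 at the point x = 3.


Differentiate f(x) = x^3 + x - 1 term by term:
f'(x) = 3x^2 + 1
Substitute x = 3:
f'(3) = 3 * 3^2 + 0 * 3 + 1
= 27 + 0 + 1
= 28

28


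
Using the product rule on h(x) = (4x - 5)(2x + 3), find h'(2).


Let u(x) = 4x - 5 and v(x) = 2x + 3
u'(x) = 4
v'(x) = 2
Product rule: h'(x) = u'(x)*v(x) + u(x)*v'(x)
= 4 * (2x + 3) + (4x - 5) * 2
At x = 2:
u(2) = 4 * 2 - 5 = 3
v(2) = 2 * 2 + 3 = 7
h'(2) = 4 * 7 + 3 * 2
= 28 + 6
= 34

34


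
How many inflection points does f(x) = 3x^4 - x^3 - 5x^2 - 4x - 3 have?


Inflection points occur where f''(x) = 0 and concavity changes.
f(x) = 3x^4 - x^3 - 5x^2 - 4x - 3
f'(x) = 12x^3 - 3x^2 - 10x - 4
f''(x) = 36x^2 - 6x - 10
This is a quadratic in x. Use the discriminant to count real roots.
Discriminant = (-6)^2 - 4 * 36 * (-10)
= 36 - (-1440)
= 1476
Since discriminant > 0, f''(x) = 0 has 2 distinct real solutions.
A quadratic with two distinct real roots changes sign at each root, so concavity changes at both.
Number of inflection points: 2

2


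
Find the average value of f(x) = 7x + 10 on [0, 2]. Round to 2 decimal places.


Average value = 1/(b-a) * integral from a to b of f(x) dx
First compute the integral of 7x + 10:
F(x) = (7/2)x^2 + 10x
F(2) = 7/2 * 4 + 10 * 2 = 34
F(0) = 7/2 * 0 + 10 * 0 = 0
Integral = 34 - 0 = 34
Average = 34 / (2 - 0) = 34 / 2
= 17 = 17.00

17.00


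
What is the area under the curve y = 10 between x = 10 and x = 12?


The area under a constant function y = 10 is a rectangle.
Width = 12 - 10 = 2
Height = 10
Area = width * height
= 2 * 10
= 20

20


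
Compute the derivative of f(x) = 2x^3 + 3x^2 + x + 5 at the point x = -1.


Differentiate f(x) = 2x^3 + 3x^2 + x + 5 term by term:
f'(x) = 6x^2 + 6x + 1
Substitute x = -1:
f'(-1) = 6 * (-1)^2 + 6 * (-1) + 1
= 6 - 6 + 1
= 1

1


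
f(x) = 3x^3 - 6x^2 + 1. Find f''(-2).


First derivative:
f'(x) = 9x^2 - 12x
Second derivative:
f''(x) = 18x - 12
Substitute x = -2:
f''(-2) = 18 * (-2) - 12
= -36 - 12
= -48

-48


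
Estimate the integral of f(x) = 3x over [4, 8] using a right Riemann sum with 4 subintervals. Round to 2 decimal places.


Right Riemann sum uses right endpoints of each subinterval.
Interval: [4, 8], n = 4
dx = (8 - 4) / 4 = 1
Right endpoints: [5, 6, 7, 8]
f values: [15, 18, 21, 24]
Sum = dx * (sum of f values)
= 1 * 78
= 78 = 78.00

78.00


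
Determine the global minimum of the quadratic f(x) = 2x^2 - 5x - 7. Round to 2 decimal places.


For a quadratic f(x) = ax^2 + bx + c with a > 0, the minimum is at the vertex.
Vertex x-coordinate: x = -b/(2a)
x = -(-5) / (2 * 2)
x = 5/4
Substitute back to find the minimum value:
f(5/4) = 2 * (5/4)^2 - 5 * (5/4) - 7
= 25/8 - 25/4 - 7
= -81/8 ≈ -10.13

-10.13


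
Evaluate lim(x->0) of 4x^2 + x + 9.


Since polynomials are continuous, we use direct substitution.
lim(x->0) of 4x^2 + x + 9
= 4 * 0^2 + 1 * 0 + 9
= 0 + 0 + 9
= 9

9


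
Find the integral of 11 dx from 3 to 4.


The integral of a constant k over [a, b] equals k * (b - a).
integral from 3 to 4 of 11 dx
= 11 * (4 - 3)
= 11 * 1
= 11

11


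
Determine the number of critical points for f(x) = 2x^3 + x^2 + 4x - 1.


Find where f'(x) = 0:
f(x) = 2x^3 + x^2 + 4x - 1
f'(x) = 6x^2 + 2x + 4
This is a quadratic in x. Use the discriminant to count real roots.
Discriminant = (2)^2 - 4 * 6 * 4
= 4 - 96
= -92
Since discriminant < 0, f'(x) = 0 has no real solutions.
Number of critical points: 0

0


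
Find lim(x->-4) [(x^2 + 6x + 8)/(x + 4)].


Direct substitution gives 0/0, so we factor the numerator.
Factor: (x^2 + 6x + 8) = (x + 4)(x + 2)
Cancel the common factor (x + 4):
(x^2 + 6x + 8)/(x + 4) = (x + 2)
Now substitute x = -4:
= (-4) - (-2) = -2

-2


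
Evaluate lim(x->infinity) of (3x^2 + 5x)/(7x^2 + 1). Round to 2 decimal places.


For limits at infinity with equal-degree polynomials,
we compare leading coefficients.
Numerator leading term: 3x^2
Denominator leading term: 7x^2
Divide both by x^2:
lim = (3 + 5/x) / (7 + 1/x^2)
As x -> infinity, the 1/x and 1/x^2 terms vanish:
= 3/7 ≈ 0.43

0.43


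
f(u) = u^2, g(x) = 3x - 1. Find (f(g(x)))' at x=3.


Using the chain rule: (f(g(x)))' = f'(g(x)) * g'(x)
First, find g(3):
g(3) = 3 * 3 - 1 = 8
Next, f'(u) = 2u
And g'(x) = 3
So f'(g(3)) * g'(3)
= 2 * 8 * 3
= 48

48


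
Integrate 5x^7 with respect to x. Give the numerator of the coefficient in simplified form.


Apply the power rule for integration:
integral of ax^n dx = a/(n+1) * x^(n+1) + C
integral of 5x^7 dx
= 5/8 * x^8 + C
The coefficient in lowest terms is 5/8, and its numerator is 5

5


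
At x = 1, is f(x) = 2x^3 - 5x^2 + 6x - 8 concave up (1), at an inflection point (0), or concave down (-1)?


Concavity is determined by the sign of f''(x).
f(x) = 2x^3 - 5x^2 + 6x - 8
f'(x) = 6x^2 - 10x + 6
f''(x) = 12x - 10
f''(1) = 12 * 1 - 10
= 12 - 10
= 2
Since f''(1) > 0, the function is concave up (1)

1


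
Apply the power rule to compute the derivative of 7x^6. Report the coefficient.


We apply the power rule: d/dx [ax^n] = a*n * x^(n-1)
d/dx [7x^6]
= 7 * 6 * x^(6-1)
= 42x^5
The coefficient is 42

42
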